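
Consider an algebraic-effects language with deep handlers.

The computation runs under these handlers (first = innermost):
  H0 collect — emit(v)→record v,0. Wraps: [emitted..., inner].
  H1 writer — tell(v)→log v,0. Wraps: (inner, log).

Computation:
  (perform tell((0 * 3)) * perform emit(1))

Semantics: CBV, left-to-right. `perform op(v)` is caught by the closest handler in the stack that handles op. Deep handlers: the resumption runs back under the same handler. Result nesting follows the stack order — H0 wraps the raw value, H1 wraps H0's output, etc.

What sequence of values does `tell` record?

Answer: (0)

Working:
tell(0) @ H1 ⇒ log+=0
emit(1) @ H0 ⇒ out+=1
H0 returns [1, 0]
H1 returns ([1, 0], (0))
= ([1, 0], (0))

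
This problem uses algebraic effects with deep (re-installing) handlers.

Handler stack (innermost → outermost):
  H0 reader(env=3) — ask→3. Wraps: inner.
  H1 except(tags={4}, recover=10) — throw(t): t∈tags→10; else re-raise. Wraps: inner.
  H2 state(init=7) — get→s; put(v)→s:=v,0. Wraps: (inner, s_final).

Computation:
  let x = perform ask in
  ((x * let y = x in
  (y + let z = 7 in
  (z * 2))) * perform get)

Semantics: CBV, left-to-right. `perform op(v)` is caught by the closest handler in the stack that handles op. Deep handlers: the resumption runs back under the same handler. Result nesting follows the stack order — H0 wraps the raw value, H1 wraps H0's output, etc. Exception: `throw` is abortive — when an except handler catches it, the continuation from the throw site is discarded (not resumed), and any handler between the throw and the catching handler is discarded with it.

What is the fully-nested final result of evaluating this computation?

Evaluation trace:
ask @ H0 ⇒ 3
get @ H2 ⇒ 7
H0 returns 357
H1 returns 357
H2 returns (357, 7)
= (357, 7)

Answer: (357, 7)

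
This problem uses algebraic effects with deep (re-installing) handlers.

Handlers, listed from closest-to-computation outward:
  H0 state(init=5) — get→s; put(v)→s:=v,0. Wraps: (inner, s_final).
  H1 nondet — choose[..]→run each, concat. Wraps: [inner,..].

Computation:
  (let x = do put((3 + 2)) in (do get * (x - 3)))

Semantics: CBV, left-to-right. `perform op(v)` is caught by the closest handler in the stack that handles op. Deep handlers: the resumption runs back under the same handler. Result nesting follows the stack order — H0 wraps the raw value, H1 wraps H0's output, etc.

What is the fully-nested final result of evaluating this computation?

Answer: [(-15, 5)]

Evaluation trace:
put(5) @ H0 ⇒ s:=5
get @ H0 ⇒ 5
H0 returns (-15, 5)
H1 returns [(-15, 5)]
= [(-15, 5)]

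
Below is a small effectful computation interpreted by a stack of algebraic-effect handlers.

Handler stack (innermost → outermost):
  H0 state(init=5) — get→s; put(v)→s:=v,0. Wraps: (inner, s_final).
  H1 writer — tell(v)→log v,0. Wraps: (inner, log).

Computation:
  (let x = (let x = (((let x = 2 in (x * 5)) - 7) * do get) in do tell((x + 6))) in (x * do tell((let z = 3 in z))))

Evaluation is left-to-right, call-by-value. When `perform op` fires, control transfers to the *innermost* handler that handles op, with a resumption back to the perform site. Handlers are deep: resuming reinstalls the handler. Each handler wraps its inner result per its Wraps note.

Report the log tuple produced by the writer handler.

Step-by-step:
get @ H0 ⇒ 5
tell(21) @ H1 ⇒ log+=21
tell(3) @ H1 ⇒ log+=3
H0 returns (0, 5)
H1 returns ((0, 5), (21, 3))
= ((0, 5), (21, 3))

Answer: (21, 3)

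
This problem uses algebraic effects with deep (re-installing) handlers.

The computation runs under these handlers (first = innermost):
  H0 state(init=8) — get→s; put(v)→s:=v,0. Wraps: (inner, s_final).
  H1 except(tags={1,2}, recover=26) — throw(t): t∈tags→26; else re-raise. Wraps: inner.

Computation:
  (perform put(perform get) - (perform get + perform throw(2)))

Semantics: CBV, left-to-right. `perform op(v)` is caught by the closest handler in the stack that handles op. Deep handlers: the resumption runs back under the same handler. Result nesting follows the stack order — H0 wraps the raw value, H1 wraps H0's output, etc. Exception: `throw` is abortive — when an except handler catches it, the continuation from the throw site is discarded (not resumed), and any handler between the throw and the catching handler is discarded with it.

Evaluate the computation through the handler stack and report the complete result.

Working:
get @ H0 ⇒ 8
put(8) @ H0 ⇒ s:=8
get @ H0 ⇒ 8
throw(2) @ H1 caught ⇒ 26
= 26

Answer: 26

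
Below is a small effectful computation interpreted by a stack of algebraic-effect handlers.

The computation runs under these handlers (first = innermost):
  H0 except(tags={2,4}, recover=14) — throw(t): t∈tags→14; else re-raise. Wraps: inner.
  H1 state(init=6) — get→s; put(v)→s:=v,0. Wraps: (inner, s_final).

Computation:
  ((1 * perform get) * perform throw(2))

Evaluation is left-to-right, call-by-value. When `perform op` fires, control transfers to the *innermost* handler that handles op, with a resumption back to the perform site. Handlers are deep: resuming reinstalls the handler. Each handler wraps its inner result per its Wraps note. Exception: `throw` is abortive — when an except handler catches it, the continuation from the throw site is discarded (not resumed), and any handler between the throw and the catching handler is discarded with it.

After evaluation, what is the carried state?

Evaluation trace:
get @ H1 ⇒ 6
throw(2) @ H0 caught ⇒ 14
H1 returns (14, 6)
= (14, 6)

Answer: 6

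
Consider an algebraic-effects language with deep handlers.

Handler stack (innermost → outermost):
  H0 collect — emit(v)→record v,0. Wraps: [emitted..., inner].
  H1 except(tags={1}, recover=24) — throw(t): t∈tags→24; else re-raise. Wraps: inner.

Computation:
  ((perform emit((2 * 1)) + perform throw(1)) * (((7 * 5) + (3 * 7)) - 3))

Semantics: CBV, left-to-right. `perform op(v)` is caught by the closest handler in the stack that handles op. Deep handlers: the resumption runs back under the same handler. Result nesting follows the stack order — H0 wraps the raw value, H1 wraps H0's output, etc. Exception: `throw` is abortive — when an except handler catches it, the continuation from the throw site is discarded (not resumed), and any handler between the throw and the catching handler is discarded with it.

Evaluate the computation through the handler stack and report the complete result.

Answer: 24

Step-by-step:
emit(2) @ H0 ⇒ out+=2
throw(1) @ H1 caught ⇒ 24
= 24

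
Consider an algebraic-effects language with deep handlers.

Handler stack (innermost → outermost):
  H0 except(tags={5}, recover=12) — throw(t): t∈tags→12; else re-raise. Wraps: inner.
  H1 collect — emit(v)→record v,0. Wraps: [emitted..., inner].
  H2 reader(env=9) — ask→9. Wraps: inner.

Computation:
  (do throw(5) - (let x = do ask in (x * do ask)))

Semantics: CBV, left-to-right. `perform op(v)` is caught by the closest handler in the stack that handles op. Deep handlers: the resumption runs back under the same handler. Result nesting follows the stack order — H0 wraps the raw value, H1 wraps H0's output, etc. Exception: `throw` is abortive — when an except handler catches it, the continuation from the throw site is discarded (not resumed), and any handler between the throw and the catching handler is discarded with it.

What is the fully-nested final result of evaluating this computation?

Step-by-step:
throw(5) @ H0 caught ⇒ 12
H1 returns [12]
H2 returns [12]
= [12]

Answer: [12]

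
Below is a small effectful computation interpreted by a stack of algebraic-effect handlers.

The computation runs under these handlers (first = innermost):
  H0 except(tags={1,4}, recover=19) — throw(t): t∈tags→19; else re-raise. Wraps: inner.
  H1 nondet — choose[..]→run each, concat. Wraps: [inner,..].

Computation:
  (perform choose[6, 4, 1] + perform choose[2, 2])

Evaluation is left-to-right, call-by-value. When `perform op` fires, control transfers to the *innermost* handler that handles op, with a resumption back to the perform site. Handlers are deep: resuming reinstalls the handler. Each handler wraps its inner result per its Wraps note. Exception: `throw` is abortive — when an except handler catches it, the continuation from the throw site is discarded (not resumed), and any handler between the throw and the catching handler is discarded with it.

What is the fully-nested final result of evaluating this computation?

Working:
choose[6, 4, 1] @ H1
  branch[0] choose=6:
    choose[2, 2] @ H1
      branch[0] choose=2:
        H0 returns 8
        H1 returns [8]
      branch[1] choose=2:
        H0 returns 8
        H1 returns [8]
  branch[1] choose=4:
    choose[2, 2] @ H1
      branch[0] choose=2:
        H0 returns 6
        H1 returns [6]
      branch[1] choose=2:
        H0 returns 6
        H1 returns [6]
  branch[2] choose=1:
    choose[2, 2] @ H1
      branch[0] choose=2:
        H0 returns 3
        H1 returns [3]
      branch[1] choose=2:
        H0 returns 3
        H1 returns [3]
= [8, 8, 6, 6, 3, 3]

Answer: [8, 8, 6, 6, 3, 3]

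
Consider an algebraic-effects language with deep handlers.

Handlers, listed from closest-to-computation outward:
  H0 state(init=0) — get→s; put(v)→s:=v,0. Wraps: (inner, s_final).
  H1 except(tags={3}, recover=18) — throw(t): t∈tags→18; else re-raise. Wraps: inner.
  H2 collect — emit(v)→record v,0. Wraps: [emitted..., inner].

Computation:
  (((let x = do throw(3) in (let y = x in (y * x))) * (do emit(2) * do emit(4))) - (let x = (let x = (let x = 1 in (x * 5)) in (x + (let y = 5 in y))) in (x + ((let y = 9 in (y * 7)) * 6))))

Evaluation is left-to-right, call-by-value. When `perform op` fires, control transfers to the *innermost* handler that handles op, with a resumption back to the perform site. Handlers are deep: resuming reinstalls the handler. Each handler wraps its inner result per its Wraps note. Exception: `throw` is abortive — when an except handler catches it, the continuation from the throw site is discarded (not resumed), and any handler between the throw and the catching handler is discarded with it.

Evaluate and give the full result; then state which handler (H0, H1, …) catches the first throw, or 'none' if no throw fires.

Evaluation trace:
throw(3) @ H1 caught ⇒ 18
H2 returns [18]
= [18]

Answer: [18] ; first throw caught by: H1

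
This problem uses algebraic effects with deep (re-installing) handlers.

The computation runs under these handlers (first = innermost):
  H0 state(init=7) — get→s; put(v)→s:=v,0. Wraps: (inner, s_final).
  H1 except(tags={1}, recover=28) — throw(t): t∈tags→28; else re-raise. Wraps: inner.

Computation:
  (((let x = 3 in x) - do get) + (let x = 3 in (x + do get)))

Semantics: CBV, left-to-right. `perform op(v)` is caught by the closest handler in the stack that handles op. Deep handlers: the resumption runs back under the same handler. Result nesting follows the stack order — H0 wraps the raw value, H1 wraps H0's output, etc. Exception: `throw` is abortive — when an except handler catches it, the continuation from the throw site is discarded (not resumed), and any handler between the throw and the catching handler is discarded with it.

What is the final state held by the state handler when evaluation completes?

Answer: 7

Evaluation trace:
get @ H0 ⇒ 7
get @ H0 ⇒ 7
H0 returns (6, 7)
H1 returns (6, 7)
= (6, 7)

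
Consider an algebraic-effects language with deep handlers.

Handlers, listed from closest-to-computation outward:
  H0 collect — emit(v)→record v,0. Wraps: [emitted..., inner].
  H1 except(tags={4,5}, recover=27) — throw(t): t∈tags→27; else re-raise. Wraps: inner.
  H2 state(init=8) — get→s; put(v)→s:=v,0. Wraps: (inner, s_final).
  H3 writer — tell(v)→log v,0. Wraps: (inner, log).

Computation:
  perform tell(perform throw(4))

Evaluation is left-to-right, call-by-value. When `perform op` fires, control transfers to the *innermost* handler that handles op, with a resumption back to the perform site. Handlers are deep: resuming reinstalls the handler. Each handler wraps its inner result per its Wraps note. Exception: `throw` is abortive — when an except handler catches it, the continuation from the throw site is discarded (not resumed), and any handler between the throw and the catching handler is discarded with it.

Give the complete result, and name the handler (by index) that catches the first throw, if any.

Step-by-step:
throw(4) @ H1 caught ⇒ 27
H2 returns (27, 8)
H3 returns ((27, 8), ())
= ((27, 8), ())

Answer: ((27, 8), ()) ; first throw caught by: H1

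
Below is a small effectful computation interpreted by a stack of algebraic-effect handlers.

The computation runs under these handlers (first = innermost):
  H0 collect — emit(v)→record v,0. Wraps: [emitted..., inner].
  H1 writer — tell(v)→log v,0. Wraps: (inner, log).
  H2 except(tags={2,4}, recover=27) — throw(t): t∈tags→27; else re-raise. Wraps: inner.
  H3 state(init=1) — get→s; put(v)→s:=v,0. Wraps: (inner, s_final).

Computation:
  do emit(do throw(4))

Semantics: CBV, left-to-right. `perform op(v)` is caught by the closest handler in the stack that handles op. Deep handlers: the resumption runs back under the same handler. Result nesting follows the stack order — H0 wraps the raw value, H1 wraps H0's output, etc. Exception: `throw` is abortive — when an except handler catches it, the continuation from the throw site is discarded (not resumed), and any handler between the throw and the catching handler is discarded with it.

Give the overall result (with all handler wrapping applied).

Answer: (27, 1)

Evaluation trace:
throw(4) @ H2 caught ⇒ 27
H3 returns (27, 1)
= (27, 1)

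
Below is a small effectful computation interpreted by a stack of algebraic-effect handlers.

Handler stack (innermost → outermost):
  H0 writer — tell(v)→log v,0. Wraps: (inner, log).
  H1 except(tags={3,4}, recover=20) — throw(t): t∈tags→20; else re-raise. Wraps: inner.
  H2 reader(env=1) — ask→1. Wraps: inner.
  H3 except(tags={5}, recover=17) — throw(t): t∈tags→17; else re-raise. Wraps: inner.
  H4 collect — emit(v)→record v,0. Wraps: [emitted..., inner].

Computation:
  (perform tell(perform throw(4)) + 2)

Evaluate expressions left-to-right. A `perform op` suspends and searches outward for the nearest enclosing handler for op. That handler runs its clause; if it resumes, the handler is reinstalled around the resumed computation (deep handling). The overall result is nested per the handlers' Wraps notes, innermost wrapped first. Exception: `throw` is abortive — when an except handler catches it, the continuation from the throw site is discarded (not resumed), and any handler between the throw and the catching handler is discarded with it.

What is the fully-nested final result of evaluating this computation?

Evaluation trace:
throw(4) @ H1 caught ⇒ 20
H2 returns 20
H3 returns 20
H4 returns [20]
= [20]

Answer: [20]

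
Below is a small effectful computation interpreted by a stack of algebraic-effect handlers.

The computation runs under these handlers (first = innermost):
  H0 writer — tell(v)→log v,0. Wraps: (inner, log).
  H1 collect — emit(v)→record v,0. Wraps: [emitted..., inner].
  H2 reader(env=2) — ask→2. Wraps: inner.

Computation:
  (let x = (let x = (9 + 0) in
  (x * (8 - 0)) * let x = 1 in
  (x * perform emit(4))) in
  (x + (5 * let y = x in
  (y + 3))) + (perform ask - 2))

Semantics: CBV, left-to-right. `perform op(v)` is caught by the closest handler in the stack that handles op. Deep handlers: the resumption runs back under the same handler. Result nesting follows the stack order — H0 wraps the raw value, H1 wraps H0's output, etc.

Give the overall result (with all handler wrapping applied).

Working:
emit(4) @ H1 ⇒ out+=4
ask @ H2 ⇒ 2
H0 returns (15, ())
H1 returns [4, (15, ())]
H2 returns [4, (15, ())]
= [4, (15, ())]

Answer: [4, (15, ())]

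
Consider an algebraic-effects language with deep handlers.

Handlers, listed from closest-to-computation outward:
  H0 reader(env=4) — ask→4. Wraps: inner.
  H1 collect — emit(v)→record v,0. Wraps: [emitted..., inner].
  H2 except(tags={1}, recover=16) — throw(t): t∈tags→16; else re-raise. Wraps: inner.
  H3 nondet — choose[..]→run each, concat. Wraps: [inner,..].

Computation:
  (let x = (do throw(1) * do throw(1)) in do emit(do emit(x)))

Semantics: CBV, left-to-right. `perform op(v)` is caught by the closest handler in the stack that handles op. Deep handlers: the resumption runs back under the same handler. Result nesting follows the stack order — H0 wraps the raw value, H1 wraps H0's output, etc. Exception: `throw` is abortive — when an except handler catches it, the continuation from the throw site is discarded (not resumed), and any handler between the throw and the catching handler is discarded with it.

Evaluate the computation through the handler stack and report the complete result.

Answer: [16]

Working:
throw(1) @ H2 caught ⇒ 16
H3 returns [16]
= [16]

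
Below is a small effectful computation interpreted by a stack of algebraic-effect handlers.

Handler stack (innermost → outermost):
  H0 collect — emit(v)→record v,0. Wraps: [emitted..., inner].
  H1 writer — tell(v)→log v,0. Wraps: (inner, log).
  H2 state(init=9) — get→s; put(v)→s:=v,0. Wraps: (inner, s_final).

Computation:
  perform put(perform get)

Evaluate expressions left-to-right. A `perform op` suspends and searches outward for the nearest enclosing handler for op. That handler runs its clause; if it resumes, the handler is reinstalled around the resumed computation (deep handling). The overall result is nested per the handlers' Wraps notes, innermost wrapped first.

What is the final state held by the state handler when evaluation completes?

Answer: 9

Step-by-step:
get @ H2 ⇒ 9
put(9) @ H2 ⇒ s:=9
H0 returns [0]
H1 returns ([0], ())
H2 returns (([0], ()), 9)
= (([0], ()), 9)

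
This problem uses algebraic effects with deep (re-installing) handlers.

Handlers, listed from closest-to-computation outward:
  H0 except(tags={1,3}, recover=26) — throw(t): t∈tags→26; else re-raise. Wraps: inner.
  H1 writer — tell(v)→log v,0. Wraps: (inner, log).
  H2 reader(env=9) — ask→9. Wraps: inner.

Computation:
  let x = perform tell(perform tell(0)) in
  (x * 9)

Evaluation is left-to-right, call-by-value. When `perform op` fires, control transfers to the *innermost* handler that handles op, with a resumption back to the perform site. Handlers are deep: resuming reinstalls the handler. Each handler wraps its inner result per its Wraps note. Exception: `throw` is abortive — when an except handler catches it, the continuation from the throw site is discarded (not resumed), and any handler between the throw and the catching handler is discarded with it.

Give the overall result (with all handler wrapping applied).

Answer: (0, (0, 0))

Working:
tell(0) @ H1 ⇒ log+=0
tell(0) @ H1 ⇒ log+=0
H0 returns 0
H1 returns (0, (0, 0))
H2 returns (0, (0, 0))
= (0, (0, 0))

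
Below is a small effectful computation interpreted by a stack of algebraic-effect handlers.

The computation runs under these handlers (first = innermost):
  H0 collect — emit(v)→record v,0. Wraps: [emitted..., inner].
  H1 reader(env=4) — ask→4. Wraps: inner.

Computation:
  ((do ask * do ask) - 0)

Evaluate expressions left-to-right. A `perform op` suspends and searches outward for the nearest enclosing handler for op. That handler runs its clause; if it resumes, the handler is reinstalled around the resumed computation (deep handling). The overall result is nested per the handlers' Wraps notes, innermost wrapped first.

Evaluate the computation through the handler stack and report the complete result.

Answer: [16]

Step-by-step:
ask @ H1 ⇒ 4
ask @ H1 ⇒ 4
H0 returns [16]
H1 returns [16]
= [16]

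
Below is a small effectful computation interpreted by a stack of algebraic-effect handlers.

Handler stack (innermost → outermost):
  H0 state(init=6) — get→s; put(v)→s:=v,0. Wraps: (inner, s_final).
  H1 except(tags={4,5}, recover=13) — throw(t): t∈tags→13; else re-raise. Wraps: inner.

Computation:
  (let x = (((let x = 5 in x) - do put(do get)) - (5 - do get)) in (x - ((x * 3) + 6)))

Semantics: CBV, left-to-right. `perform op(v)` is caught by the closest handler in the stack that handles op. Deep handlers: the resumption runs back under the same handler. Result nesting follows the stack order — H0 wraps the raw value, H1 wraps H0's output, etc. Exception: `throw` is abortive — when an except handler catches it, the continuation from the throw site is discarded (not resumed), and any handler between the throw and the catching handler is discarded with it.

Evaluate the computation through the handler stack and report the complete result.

Answer: (-18, 6)

Evaluation trace:
get @ H0 ⇒ 6
put(6) @ H0 ⇒ s:=6
get @ H0 ⇒ 6
H0 returns (-18, 6)
H1 returns (-18, 6)
= (-18, 6)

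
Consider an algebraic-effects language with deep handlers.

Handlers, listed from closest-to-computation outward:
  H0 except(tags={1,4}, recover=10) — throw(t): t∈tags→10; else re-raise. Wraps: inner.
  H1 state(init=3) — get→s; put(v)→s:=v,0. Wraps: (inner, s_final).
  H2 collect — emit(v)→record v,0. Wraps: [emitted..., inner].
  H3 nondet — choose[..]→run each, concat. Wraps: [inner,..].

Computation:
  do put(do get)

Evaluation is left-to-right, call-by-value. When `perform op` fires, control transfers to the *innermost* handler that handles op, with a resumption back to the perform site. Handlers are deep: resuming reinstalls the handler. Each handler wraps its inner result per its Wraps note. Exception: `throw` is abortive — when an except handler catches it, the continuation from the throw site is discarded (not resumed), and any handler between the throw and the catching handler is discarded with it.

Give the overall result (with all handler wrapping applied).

Working:
get @ H1 ⇒ 3
put(3) @ H1 ⇒ s:=3
H0 returns 0
H1 returns (0, 3)
H2 returns [(0, 3)]
H3 returns [[(0, 3)]]
= [[(0, 3)]]

Answer: [[(0, 3)]]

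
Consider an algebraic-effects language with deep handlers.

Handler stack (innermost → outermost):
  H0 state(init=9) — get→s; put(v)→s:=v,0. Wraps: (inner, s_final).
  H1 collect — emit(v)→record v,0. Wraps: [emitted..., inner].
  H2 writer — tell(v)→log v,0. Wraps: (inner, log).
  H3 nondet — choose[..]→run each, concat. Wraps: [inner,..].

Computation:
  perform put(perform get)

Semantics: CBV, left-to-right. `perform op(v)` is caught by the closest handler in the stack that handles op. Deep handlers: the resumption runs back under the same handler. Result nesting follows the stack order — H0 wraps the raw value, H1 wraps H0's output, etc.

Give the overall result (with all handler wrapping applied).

Answer: [([(0, 9)], ())]

Evaluation trace:
get @ H0 ⇒ 9
put(9) @ H0 ⇒ s:=9
H0 returns (0, 9)
H1 returns [(0, 9)]
H2 returns ([(0, 9)], ())
H3 returns [([(0, 9)], ())]
= [([(0, 9)], ())]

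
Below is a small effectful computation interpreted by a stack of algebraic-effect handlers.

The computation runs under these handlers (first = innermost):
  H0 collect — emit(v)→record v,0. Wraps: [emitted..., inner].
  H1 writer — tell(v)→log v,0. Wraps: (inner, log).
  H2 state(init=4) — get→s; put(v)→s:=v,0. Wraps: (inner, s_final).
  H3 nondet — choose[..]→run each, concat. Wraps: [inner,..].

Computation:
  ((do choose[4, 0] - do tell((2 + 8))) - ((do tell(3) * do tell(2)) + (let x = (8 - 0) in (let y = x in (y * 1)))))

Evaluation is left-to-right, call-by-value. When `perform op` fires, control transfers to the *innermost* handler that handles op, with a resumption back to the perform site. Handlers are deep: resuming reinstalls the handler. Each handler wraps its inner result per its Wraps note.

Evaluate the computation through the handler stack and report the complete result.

Working:
choose[4, 0] @ H3
  branch[0] choose=4:
    tell(10) @ H1 ⇒ log+=10
    tell(3) @ H1 ⇒ log+=3
    tell(2) @ H1 ⇒ log+=2
    H0 returns [-4]
    H1 returns ([-4], (10, 3, 2))
    H2 returns (([-4], (10, 3, 2)), 4)
    H3 returns [(([-4], (10, 3, 2)), 4)]
  branch[1] choose=0:
    tell(10) @ H1 ⇒ log+=10
    tell(3) @ H1 ⇒ log+=3
    tell(2) @ H1 ⇒ log+=2
    H0 returns [-8]
    H1 returns ([-8], (10, 3, 2))
    H2 returns (([-8], (10, 3, 2)), 4)
    H3 returns [(([-8], (10, 3, 2)), 4)]
= [(([-4], (10, 3, 2)), 4), (([-8], (10, 3, 2)), 4)]

Answer: [(([-4], (10, 3, 2)), 4), (([-8], (10, 3, 2)), 4)]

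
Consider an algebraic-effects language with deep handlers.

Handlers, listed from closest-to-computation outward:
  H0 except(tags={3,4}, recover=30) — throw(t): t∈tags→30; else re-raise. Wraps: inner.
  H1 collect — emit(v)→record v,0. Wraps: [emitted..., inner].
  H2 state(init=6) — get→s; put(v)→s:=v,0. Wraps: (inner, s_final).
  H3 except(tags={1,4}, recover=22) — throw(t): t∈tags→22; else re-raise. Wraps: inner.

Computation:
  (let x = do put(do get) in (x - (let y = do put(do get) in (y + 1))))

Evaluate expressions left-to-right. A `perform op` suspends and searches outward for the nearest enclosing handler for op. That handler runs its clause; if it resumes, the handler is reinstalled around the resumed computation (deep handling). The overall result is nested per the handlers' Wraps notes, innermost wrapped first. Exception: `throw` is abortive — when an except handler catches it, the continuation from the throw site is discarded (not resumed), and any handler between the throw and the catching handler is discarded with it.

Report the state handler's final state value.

Answer: 6

Evaluation trace:
get @ H2 ⇒ 6
put(6) @ H2 ⇒ s:=6
get @ H2 ⇒ 6
put(6) @ H2 ⇒ s:=6
H0 returns -1
H1 returns [-1]
H2 returns ([-1], 6)
H3 returns ([-1], 6)
= ([-1], 6)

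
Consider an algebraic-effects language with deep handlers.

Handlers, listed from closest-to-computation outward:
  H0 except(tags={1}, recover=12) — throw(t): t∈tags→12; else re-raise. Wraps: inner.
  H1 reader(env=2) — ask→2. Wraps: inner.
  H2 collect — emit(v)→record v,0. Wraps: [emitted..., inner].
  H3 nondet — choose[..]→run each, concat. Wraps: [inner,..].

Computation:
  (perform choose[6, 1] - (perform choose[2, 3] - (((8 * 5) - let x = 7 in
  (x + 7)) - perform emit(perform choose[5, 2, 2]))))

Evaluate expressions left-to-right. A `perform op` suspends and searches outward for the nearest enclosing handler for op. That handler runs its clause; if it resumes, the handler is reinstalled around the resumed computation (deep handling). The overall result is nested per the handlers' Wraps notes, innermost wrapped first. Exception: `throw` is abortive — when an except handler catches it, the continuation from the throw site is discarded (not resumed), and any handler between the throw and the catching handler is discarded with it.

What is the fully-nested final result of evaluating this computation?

Evaluation trace:
choose[6, 1] @ H3
  branch[0] choose=6:
    choose[2, 3] @ H3
      branch[0] choose=2:
        choose[5, 2, 2] @ H3
          branch[0] choose=5:
            emit(5) @ H2 ⇒ out+=5
            H0 returns 30
            H1 returns 30
            H2 returns [5, 30]
            H3 returns [[5, 30]]
          branch[1] choose=2:
            emit(2) @ H2 ⇒ out+=2
            H0 returns 30
            H1 returns 30
            H2 returns [2, 30]
            H3 returns [[2, 30]]
          branch[2] choose=2:
            emit(2) @ H2 ⇒ out+=2
            H0 returns 30
            H1 returns 30
            H2 returns [2, 30]
            H3 returns [[2, 30]]
      branch[1] choose=3:
        choose[5, 2, 2] @ H3
          branch[0] choose=5:
            emit(5) @ H2 ⇒ out+=5
            H0 returns 29
            H1 returns 29
            H2 returns [5, 29]
            H3 returns [[5, 29]]
          branch[1] choose=2:
            emit(2) @ H2 ⇒ out+=2
            H0 returns 29
            H1 returns 29
            H2 returns [2, 29]
            H3 returns [[2, 29]]
          branch[2] choose=2:
            emit(2) @ H2 ⇒ out+=2
            H0 returns 29
            H1 returns 29
            H2 returns [2, 29]
            H3 returns [[2, 29]]
  branch[1] choose=1:
    choose[2, 3] @ H3
      branch[0] choose=2:
        choose[5, 2, 2] @ H3
          branch[0] choose=5:
            emit(5) @ H2 ⇒ out+=5
            H0 returns 25
            H1 returns 25
            H2 returns [5, 25]
            H3 returns [[5, 25]]
          branch[1] choose=2:
            emit(2) @ H2 ⇒ out+=2
            H0 returns 25
            H1 returns 25
            H2 returns [2, 25]
            H3 returns [[2, 25]]
          branch[2] choose=2:
            emit(2) @ H2 ⇒ out+=2
            H0 returns 25
            H1 returns 25
            H2 returns [2, 25]
            H3 returns [[2, 25]]
      branch[1] choose=3:
        choose[5, 2, 2] @ H3
          branch[0] choose=5:
            emit(5) @ H2 ⇒ out+=5
            H0 returns 24
            H1 returns 24
            H2 returns [5, 24]
            H3 returns [[5, 24]]
          branch[1] choose=2:
            emit(2) @ H2 ⇒ out+=2
            H0 returns 24
            H1 returns 24
            H2 returns [2, 24]
            H3 returns [[2, 24]]
          branch[2] choose=2:
            emit(2) @ H2 ⇒ out+=2
            H0 returns 24
            H1 returns 24
            H2 returns [2, 24]
            H3 returns [[2, 24]]
= [[5, 30], [2, 30], [2, 30], [5, 29], [2, 29], [2, 29], [5, 25], [2, 25], [2, 25], [5, 24], [2, 24], [2, 24]]

Answer: [[5, 30], [2, 30], [2, 30], [5, 29], [2, 29], [2, 29], [5, 25], [2, 25], [2, 25], [5, 24], [2, 24], [2, 24]]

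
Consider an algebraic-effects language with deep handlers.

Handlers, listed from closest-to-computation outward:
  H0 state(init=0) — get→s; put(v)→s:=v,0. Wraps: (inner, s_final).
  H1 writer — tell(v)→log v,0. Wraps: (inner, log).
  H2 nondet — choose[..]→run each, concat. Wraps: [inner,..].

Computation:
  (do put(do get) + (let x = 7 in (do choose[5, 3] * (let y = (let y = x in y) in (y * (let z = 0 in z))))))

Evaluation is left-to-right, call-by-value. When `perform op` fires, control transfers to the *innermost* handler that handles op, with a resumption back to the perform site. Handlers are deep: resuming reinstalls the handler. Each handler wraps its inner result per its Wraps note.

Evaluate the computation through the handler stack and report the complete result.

Step-by-step:
get @ H0 ⇒ 0
put(0) @ H0 ⇒ s:=0
choose[5, 3] @ H2
  branch[0] choose=5:
    H0 returns (0, 0)
    H1 returns ((0, 0), ())
    H2 returns [((0, 0), ())]
  branch[1] choose=3:
    H0 returns (0, 0)
    H1 returns ((0, 0), ())
    H2 returns [((0, 0), ())]
= [((0, 0), ()), ((0, 0), ())]

Answer: [((0, 0), ()), ((0, 0), ())]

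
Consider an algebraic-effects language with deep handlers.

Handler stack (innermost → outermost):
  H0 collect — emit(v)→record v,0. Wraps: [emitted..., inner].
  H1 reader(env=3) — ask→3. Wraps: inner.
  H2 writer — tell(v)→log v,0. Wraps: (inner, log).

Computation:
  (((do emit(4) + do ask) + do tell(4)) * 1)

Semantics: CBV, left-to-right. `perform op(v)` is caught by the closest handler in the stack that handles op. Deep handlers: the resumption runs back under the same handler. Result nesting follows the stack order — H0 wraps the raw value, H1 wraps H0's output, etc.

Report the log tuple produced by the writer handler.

Evaluation trace:
emit(4) @ H0 ⇒ out+=4
ask @ H1 ⇒ 3
tell(4) @ H2 ⇒ log+=4
H0 returns [4, 3]
H1 returns [4, 3]
H2 returns ([4, 3], (4))
= ([4, 3], (4))

Answer: (4)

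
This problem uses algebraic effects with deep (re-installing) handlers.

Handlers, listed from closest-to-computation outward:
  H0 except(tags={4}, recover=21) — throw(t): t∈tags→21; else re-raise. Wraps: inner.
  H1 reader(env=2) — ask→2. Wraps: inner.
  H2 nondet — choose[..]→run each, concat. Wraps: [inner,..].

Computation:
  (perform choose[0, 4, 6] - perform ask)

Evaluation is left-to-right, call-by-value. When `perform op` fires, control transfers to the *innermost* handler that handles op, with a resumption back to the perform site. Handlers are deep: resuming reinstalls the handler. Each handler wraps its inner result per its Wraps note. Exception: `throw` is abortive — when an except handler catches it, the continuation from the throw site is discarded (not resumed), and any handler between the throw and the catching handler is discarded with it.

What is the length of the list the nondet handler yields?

Answer: 3

Step-by-step:
choose[0, 4, 6] @ H2
  branch[0] choose=0:
    ask @ H1 ⇒ 2
    H0 returns -2
    H1 returns -2
    H2 returns [-2]
  branch[1] choose=4:
    ask @ H1 ⇒ 2
    H0 returns 2
    H1 returns 2
    H2 returns [2]
  branch[2] choose=6:
    ask @ H1 ⇒ 2
    H0 returns 4
    H1 returns 4
    H2 returns [4]
= [-2, 2, 4]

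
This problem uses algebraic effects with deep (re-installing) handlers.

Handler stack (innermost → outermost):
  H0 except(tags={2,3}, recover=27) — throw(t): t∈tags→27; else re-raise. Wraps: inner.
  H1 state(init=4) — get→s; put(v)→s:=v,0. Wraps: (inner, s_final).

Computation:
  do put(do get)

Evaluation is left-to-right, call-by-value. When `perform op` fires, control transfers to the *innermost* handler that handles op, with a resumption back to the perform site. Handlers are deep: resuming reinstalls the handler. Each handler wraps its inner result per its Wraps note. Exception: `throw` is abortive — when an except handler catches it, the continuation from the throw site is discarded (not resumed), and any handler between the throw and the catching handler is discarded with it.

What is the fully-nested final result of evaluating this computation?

Working:
get @ H1 ⇒ 4
put(4) @ H1 ⇒ s:=4
H0 returns 0
H1 returns (0, 4)
= (0, 4)

Answer: (0, 4)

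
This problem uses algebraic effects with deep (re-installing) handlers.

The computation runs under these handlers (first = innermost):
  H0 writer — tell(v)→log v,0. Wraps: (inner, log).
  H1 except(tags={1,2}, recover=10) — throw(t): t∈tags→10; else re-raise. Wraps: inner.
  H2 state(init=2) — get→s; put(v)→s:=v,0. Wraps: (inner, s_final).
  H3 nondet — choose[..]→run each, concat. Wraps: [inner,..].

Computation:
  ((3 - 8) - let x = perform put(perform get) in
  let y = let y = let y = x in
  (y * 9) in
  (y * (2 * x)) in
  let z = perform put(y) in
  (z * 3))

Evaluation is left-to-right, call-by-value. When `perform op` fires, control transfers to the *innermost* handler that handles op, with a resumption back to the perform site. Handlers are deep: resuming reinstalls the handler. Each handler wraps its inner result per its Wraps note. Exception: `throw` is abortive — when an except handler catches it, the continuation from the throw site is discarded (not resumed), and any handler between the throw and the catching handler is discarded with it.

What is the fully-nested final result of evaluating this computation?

Working:
get @ H2 ⇒ 2
put(2) @ H2 ⇒ s:=2
put(0) @ H2 ⇒ s:=0
H0 returns (-5, ())
H1 returns (-5, ())
H2 returns ((-5, ()), 0)
H3 returns [((-5, ()), 0)]
= [((-5, ()), 0)]

Answer: [((-5, ()), 0)]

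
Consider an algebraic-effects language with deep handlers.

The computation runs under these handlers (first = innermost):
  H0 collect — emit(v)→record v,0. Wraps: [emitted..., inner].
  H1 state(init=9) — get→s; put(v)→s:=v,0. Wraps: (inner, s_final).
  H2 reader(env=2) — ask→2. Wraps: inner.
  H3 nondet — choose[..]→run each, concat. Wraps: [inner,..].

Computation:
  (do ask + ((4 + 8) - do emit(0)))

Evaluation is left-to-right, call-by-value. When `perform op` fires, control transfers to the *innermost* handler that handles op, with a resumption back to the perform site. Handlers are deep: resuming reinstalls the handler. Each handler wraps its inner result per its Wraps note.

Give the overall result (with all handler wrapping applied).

Evaluation trace:
ask @ H2 ⇒ 2
emit(0) @ H0 ⇒ out+=0
H0 returns [0, 14]
H1 returns ([0, 14], 9)
H2 returns ([0, 14], 9)
H3 returns [([0, 14], 9)]
= [([0, 14], 9)]

Answer: [([0, 14], 9)]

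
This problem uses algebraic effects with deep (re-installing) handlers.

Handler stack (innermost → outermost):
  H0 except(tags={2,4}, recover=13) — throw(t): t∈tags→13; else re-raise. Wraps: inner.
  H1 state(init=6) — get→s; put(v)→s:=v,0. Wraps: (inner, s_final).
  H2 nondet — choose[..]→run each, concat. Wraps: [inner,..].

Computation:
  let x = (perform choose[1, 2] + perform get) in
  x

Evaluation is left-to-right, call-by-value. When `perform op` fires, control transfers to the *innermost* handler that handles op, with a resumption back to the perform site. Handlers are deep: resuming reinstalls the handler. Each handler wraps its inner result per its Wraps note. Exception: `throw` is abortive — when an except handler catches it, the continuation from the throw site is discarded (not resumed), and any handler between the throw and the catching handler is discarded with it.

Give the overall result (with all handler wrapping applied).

Answer: [(7, 6), (8, 6)]

Evaluation trace:
choose[1, 2] @ H2
  branch[0] choose=1:
    get @ H1 ⇒ 6
    H0 returns 7
    H1 returns (7, 6)
    H2 returns [(7, 6)]
  branch[1] choose=2:
    get @ H1 ⇒ 6
    H0 returns 8
    H1 returns (8, 6)
    H2 returns [(8, 6)]
= [(7, 6), (8, 6)]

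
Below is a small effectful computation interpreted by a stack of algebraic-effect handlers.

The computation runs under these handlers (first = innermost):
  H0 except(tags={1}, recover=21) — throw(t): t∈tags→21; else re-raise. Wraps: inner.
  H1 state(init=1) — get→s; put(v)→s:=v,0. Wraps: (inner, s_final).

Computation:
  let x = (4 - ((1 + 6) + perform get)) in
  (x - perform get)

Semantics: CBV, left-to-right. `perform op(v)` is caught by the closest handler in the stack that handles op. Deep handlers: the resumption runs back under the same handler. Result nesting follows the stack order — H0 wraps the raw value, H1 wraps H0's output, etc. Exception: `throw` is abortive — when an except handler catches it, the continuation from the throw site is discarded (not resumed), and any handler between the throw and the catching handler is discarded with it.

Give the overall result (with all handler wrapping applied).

Evaluation trace:
get @ H1 ⇒ 1
get @ H1 ⇒ 1
H0 returns -5
H1 returns (-5, 1)
= (-5, 1)

Answer: (-5, 1)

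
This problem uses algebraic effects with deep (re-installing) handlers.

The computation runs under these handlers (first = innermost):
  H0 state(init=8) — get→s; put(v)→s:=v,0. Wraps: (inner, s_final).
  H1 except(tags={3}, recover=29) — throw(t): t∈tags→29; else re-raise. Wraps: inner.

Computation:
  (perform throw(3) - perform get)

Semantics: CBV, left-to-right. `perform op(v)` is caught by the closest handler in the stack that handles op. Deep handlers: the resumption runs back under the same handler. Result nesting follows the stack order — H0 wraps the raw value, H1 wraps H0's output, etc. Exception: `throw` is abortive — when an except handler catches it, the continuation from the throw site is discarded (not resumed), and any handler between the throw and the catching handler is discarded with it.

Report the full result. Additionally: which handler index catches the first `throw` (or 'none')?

Answer: 29 ; first throw caught by: H1

Working:
throw(3) @ H1 caught ⇒ 29
= 29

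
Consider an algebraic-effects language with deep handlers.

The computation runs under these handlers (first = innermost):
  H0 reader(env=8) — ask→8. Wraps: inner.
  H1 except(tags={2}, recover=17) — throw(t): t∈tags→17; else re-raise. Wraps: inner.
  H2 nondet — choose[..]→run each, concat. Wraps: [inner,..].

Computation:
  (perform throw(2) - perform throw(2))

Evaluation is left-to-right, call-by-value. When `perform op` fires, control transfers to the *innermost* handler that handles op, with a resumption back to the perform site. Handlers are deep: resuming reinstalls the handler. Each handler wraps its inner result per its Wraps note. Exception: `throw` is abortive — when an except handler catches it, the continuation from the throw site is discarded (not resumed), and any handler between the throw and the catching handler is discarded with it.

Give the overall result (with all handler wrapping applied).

Working:
throw(2) @ H1 caught ⇒ 17
H2 returns [17]
= [17]

Answer: [17]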